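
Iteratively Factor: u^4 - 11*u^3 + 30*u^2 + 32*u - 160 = (u + 2)*(u^3 - 13*u^2 + 56*u - 80) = (u - 4)*(u + 2)*(u^2 - 9*u + 20) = (u - 4)^2*(u + 2)*(u - 5)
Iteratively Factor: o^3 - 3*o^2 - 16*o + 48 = (o + 4)*(o^2 - 7*o + 12) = (o - 3)*(o + 4)*(o - 4)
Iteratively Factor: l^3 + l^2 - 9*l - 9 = (l + 1)*(l^2 - 9) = (l - 3)*(l + 1)*(l + 3)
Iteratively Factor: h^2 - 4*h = (h - 4)*(h)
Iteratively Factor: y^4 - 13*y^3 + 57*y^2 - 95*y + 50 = (y - 5)*(y^3 - 8*y^2 + 17*y - 10) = (y - 5)^2*(y^2 - 3*y + 2) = (y - 5)^2*(y - 1)*(y - 2)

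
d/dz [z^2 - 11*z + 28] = 2*z - 11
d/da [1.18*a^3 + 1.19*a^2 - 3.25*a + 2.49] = 3.54*a^2 + 2.38*a - 3.25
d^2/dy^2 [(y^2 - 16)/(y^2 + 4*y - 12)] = 8*(-y^3 - 3*y^2 - 48*y - 76)/(y^6 + 12*y^5 + 12*y^4 - 224*y^3 - 144*y^2 + 1728*y - 1728)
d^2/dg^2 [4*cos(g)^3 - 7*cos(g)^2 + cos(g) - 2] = -4*cos(g) + 14*cos(2*g) - 9*cos(3*g)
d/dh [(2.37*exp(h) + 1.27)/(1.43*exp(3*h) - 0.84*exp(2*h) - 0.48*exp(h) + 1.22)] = (-6.7782*exp(3*h) - 3.4575*exp(2*h) + 2.1336*exp(h) + 3.501)*exp(h)/(2.0449*exp(6*h) - 2.4024*exp(5*h) - 0.6672*exp(4*h) + 4.2956*exp(3*h) - 1.8192*exp(2*h) - 1.1712*exp(h) + 1.4884)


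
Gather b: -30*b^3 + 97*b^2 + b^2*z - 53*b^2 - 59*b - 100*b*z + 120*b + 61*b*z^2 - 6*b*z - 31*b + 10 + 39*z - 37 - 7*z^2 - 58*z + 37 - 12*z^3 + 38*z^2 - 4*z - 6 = -30*b^3 + b^2*(z + 44) + b*(61*z^2 - 106*z + 30) - 12*z^3 + 31*z^2 - 23*z + 4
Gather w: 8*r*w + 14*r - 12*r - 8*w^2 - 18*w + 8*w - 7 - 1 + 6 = 2*r - 8*w^2 + w*(8*r - 10) - 2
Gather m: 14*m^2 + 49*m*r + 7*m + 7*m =14*m^2 + m*(49*r + 14)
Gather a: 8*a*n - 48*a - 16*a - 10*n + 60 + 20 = a*(8*n - 64) - 10*n + 80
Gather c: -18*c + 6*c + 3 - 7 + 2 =-12*c - 2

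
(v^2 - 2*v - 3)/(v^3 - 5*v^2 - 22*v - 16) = (v - 3)/(v^2 - 6*v - 16)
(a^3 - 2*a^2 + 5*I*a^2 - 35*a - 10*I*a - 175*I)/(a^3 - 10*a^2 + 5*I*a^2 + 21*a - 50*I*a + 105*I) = (a + 5)/(a - 3)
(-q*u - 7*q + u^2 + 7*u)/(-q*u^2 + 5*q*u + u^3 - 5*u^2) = (u + 7)/(u*(u - 5))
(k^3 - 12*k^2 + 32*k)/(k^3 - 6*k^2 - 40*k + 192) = k/(k + 6)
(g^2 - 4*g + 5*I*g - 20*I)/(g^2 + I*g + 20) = (g - 4)/(g - 4*I)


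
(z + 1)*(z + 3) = z^2 + 4*z + 3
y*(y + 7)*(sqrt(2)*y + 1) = sqrt(2)*y^3 + y^2 + 7*sqrt(2)*y^2 + 7*y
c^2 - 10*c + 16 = (c - 8)*(c - 2)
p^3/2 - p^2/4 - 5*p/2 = p*(p/2 + 1)*(p - 5/2)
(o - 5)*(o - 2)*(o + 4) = o^3 - 3*o^2 - 18*o + 40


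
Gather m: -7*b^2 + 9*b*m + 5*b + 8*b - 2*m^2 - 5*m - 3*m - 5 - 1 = -7*b^2 + 13*b - 2*m^2 + m*(9*b - 8) - 6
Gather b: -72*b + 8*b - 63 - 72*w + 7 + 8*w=-64*b - 64*w - 56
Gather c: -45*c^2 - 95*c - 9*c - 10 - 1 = -45*c^2 - 104*c - 11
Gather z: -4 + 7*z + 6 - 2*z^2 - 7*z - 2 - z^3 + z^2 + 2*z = -z^3 - z^2 + 2*z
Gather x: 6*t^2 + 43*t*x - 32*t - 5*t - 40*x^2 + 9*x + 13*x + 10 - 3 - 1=6*t^2 - 37*t - 40*x^2 + x*(43*t + 22) + 6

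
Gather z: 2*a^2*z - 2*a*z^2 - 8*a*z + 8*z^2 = z^2*(8 - 2*a) + z*(2*a^2 - 8*a)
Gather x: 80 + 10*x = 10*x + 80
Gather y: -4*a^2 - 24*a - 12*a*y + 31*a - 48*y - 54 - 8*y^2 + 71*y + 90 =-4*a^2 + 7*a - 8*y^2 + y*(23 - 12*a) + 36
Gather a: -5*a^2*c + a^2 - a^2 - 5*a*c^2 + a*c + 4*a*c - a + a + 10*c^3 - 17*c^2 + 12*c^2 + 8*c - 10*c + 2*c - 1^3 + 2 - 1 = -5*a^2*c + a*(-5*c^2 + 5*c) + 10*c^3 - 5*c^2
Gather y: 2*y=2*y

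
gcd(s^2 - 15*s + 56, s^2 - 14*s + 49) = s - 7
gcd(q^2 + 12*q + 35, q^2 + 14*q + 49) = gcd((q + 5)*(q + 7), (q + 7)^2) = q + 7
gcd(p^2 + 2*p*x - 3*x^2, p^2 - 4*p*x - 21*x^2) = p + 3*x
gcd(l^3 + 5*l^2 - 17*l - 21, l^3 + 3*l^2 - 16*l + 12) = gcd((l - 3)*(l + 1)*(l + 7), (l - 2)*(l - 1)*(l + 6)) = 1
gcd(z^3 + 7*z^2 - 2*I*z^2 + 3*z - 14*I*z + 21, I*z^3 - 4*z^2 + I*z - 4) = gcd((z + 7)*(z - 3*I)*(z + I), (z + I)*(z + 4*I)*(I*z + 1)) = z + I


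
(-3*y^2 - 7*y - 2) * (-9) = 27*y^2 + 63*y + 18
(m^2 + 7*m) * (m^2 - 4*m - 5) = m^4 + 3*m^3 - 33*m^2 - 35*m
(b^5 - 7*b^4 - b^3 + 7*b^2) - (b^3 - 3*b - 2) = b^5 - 7*b^4 - 2*b^3 + 7*b^2 + 3*b + 2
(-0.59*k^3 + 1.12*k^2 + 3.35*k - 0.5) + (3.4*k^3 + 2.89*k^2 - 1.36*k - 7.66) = 2.81*k^3 + 4.01*k^2 + 1.99*k - 8.16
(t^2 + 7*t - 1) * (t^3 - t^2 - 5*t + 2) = t^5 + 6*t^4 - 13*t^3 - 32*t^2 + 19*t - 2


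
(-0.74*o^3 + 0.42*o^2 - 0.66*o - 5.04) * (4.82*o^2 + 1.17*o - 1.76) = -3.5668*o^5 + 1.1586*o^4 - 1.3874*o^3 - 25.8042*o^2 - 4.7352*o + 8.8704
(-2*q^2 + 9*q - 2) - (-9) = -2*q^2 + 9*q + 7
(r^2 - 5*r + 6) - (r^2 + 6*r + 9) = -11*r - 3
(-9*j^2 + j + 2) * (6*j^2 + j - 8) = -54*j^4 - 3*j^3 + 85*j^2 - 6*j - 16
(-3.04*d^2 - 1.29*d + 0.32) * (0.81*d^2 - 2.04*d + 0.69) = -2.4624*d^4 + 5.1567*d^3 + 0.7932*d^2 - 1.5429*d + 0.2208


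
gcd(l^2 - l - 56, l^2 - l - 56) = l^2 - l - 56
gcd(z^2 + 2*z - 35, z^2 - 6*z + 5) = z - 5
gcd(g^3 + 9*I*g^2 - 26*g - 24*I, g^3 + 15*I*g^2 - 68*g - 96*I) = g^2 + 7*I*g - 12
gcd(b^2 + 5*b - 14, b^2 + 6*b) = 1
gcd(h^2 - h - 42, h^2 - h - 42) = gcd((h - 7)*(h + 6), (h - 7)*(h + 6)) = h^2 - h - 42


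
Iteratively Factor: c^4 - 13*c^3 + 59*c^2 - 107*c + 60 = (c - 3)*(c^3 - 10*c^2 + 29*c - 20) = (c - 5)*(c - 3)*(c^2 - 5*c + 4) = (c - 5)*(c - 4)*(c - 3)*(c - 1)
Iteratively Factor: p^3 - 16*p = (p)*(p^2 - 16) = p*(p + 4)*(p - 4)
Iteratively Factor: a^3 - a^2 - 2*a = (a + 1)*(a^2 - 2*a) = a*(a + 1)*(a - 2)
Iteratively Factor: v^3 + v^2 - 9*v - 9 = (v - 3)*(v^2 + 4*v + 3) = (v - 3)*(v + 1)*(v + 3)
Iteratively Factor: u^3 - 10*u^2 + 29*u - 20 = (u - 5)*(u^2 - 5*u + 4) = (u - 5)*(u - 4)*(u - 1)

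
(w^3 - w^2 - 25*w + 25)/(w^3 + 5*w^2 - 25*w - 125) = (w - 1)/(w + 5)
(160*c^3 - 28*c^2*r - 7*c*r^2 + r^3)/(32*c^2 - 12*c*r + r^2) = 5*c + r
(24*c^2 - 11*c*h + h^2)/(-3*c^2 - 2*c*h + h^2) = (-8*c + h)/(c + h)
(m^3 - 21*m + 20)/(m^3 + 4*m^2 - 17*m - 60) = (m - 1)/(m + 3)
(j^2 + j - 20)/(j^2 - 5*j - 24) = (-j^2 - j + 20)/(-j^2 + 5*j + 24)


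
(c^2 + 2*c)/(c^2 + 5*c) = (c + 2)/(c + 5)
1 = 1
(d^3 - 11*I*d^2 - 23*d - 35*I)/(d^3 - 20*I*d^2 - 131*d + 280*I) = (d + I)/(d - 8*I)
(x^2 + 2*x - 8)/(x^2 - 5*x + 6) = (x + 4)/(x - 3)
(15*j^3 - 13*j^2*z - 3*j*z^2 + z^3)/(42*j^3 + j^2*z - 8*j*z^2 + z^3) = (15*j^3 - 13*j^2*z - 3*j*z^2 + z^3)/(42*j^3 + j^2*z - 8*j*z^2 + z^3)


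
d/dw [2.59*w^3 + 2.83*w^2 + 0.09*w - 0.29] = 7.77*w^2 + 5.66*w + 0.09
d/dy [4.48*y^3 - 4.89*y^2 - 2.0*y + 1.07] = 13.44*y^2 - 9.78*y - 2.0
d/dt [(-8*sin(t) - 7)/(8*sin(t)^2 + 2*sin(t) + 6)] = (32*sin(t)^2 + 56*sin(t) - 17)*cos(t)/(2*(4*sin(t)^2 + sin(t) + 3)^2)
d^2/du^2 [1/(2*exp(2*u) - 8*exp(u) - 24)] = 2*((1 - exp(u))*(-exp(2*u) + 4*exp(u) + 12) - 2*(exp(u) - 2)^2*exp(u))*exp(u)/(-exp(2*u) + 4*exp(u) + 12)^3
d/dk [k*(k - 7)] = 2*k - 7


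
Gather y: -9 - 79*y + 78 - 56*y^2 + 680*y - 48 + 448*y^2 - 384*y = 392*y^2 + 217*y + 21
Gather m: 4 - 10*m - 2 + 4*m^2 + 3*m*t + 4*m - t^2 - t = 4*m^2 + m*(3*t - 6) - t^2 - t + 2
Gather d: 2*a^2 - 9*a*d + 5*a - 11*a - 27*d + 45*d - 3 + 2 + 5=2*a^2 - 6*a + d*(18 - 9*a) + 4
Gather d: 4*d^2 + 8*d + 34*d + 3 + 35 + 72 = 4*d^2 + 42*d + 110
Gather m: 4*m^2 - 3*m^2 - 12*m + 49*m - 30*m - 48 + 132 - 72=m^2 + 7*m + 12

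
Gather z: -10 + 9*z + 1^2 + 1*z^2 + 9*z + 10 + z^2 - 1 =2*z^2 + 18*z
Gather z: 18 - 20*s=18 - 20*s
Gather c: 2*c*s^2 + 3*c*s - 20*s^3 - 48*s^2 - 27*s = c*(2*s^2 + 3*s) - 20*s^3 - 48*s^2 - 27*s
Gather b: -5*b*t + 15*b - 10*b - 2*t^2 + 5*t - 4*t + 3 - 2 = b*(5 - 5*t) - 2*t^2 + t + 1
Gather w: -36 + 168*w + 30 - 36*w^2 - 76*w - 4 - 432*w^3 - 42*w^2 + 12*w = -432*w^3 - 78*w^2 + 104*w - 10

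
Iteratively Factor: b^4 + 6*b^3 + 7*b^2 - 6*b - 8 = (b + 1)*(b^3 + 5*b^2 + 2*b - 8) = (b - 1)*(b + 1)*(b^2 + 6*b + 8) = (b - 1)*(b + 1)*(b + 2)*(b + 4)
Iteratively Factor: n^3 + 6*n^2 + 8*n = (n)*(n^2 + 6*n + 8) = n*(n + 2)*(n + 4)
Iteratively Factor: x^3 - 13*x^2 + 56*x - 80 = (x - 4)*(x^2 - 9*x + 20) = (x - 5)*(x - 4)*(x - 4)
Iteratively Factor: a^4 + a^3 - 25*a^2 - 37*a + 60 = (a - 1)*(a^3 + 2*a^2 - 23*a - 60) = (a - 1)*(a + 3)*(a^2 - a - 20) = (a - 1)*(a + 3)*(a + 4)*(a - 5)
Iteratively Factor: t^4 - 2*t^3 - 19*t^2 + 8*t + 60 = (t + 2)*(t^3 - 4*t^2 - 11*t + 30) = (t - 5)*(t + 2)*(t^2 + t - 6) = (t - 5)*(t - 2)*(t + 2)*(t + 3)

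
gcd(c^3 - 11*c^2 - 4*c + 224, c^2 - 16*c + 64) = c - 8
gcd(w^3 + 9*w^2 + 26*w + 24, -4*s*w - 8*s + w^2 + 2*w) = w + 2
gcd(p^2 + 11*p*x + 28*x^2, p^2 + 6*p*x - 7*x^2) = p + 7*x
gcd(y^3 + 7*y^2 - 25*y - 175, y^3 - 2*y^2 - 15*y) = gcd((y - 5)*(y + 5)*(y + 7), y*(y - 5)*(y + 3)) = y - 5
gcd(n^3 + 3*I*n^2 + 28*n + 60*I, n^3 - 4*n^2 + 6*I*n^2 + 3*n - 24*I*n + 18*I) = n + 6*I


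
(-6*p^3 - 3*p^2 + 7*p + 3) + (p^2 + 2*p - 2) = -6*p^3 - 2*p^2 + 9*p + 1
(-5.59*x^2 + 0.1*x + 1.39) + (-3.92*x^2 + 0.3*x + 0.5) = -9.51*x^2 + 0.4*x + 1.89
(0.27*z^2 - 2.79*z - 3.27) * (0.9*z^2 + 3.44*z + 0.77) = 0.243*z^4 - 1.5822*z^3 - 12.3327*z^2 - 13.3971*z - 2.5179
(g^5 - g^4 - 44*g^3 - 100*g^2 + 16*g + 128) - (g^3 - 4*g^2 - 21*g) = g^5 - g^4 - 45*g^3 - 96*g^2 + 37*g + 128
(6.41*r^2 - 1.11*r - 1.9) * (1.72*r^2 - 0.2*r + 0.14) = 11.0252*r^4 - 3.1912*r^3 - 2.1486*r^2 + 0.2246*r - 0.266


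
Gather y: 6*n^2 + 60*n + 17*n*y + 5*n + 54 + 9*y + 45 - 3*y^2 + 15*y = 6*n^2 + 65*n - 3*y^2 + y*(17*n + 24) + 99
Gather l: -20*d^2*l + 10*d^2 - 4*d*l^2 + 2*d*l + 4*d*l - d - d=10*d^2 - 4*d*l^2 - 2*d + l*(-20*d^2 + 6*d)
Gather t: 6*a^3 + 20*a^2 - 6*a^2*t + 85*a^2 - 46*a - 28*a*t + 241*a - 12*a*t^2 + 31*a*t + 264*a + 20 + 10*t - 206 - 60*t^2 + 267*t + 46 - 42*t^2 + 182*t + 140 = 6*a^3 + 105*a^2 + 459*a + t^2*(-12*a - 102) + t*(-6*a^2 + 3*a + 459)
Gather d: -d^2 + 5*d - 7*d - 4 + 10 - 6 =-d^2 - 2*d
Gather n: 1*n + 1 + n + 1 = 2*n + 2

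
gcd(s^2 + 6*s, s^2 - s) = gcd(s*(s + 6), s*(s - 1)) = s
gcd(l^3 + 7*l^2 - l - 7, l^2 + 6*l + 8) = 1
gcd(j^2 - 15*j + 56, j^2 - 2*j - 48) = j - 8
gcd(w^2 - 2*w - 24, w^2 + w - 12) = w + 4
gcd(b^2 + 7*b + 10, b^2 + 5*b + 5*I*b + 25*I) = b + 5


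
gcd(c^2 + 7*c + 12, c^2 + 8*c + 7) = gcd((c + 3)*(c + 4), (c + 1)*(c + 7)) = 1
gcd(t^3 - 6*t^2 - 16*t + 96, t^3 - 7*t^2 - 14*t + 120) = t^2 - 2*t - 24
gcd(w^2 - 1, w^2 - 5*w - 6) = w + 1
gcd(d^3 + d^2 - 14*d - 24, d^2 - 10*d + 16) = 1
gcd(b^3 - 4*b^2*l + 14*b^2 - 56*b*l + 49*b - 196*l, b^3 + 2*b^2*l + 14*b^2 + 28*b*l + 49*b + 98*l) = b^2 + 14*b + 49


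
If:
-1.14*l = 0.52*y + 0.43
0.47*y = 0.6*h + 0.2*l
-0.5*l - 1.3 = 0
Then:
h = 4.68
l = -2.60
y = 4.87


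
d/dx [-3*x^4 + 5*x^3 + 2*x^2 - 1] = x*(-12*x^2 + 15*x + 4)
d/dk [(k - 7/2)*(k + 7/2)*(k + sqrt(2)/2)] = 3*k^2 + sqrt(2)*k - 49/4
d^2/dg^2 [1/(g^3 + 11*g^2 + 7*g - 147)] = 4*(3*g^2 + 2*g + 17)/(g^7 + 19*g^6 + 69*g^5 - 545*g^4 - 2765*g^3 + 7497*g^2 + 27783*g - 64827)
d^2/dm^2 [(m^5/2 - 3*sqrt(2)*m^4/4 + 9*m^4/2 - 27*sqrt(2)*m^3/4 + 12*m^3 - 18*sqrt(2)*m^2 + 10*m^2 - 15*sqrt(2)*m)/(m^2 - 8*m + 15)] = (6*m^7 - 110*m^6 - 3*sqrt(2)*m^6 + 72*sqrt(2)*m^5 + 606*m^5 - 711*sqrt(2)*m^4 + 666*m^4 - 10108*m^3 + 921*sqrt(2)*m^3 + 5220*m^2 + 8910*sqrt(2)*m^2 - 15525*sqrt(2)*m + 32400*m - 23400*sqrt(2) + 9000)/(2*(m^6 - 24*m^5 + 237*m^4 - 1232*m^3 + 3555*m^2 - 5400*m + 3375))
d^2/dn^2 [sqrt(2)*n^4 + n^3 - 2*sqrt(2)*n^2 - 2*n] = 12*sqrt(2)*n^2 + 6*n - 4*sqrt(2)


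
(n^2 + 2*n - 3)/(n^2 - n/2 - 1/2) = 2*(n + 3)/(2*n + 1)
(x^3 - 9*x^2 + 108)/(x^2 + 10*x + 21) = (x^2 - 12*x + 36)/(x + 7)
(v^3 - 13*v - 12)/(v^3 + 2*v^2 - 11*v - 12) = (v^2 - v - 12)/(v^2 + v - 12)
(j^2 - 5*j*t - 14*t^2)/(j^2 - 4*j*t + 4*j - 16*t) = (j^2 - 5*j*t - 14*t^2)/(j^2 - 4*j*t + 4*j - 16*t)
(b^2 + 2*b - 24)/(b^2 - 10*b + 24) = (b + 6)/(b - 6)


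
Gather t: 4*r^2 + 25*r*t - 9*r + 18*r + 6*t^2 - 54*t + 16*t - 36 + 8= 4*r^2 + 9*r + 6*t^2 + t*(25*r - 38) - 28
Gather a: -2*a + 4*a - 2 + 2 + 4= 2*a + 4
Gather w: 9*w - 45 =9*w - 45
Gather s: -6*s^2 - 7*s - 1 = -6*s^2 - 7*s - 1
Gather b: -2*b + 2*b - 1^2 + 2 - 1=0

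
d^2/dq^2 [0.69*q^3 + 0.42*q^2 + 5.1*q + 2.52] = 4.14*q + 0.84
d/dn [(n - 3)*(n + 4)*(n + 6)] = 3*n^2 + 14*n - 6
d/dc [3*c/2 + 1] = 3/2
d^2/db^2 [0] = 0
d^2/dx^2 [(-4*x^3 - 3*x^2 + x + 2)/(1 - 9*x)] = 24*(27*x^3 - 9*x^2 + x - 14)/(729*x^3 - 243*x^2 + 27*x - 1)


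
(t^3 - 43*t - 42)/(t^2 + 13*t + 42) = (t^2 - 6*t - 7)/(t + 7)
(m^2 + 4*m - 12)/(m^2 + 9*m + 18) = (m - 2)/(m + 3)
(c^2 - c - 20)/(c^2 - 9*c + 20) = (c + 4)/(c - 4)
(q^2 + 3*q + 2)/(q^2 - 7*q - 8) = (q + 2)/(q - 8)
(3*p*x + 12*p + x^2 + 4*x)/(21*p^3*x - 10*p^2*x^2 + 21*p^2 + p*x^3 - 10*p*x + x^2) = (3*p*x + 12*p + x^2 + 4*x)/(21*p^3*x - 10*p^2*x^2 + 21*p^2 + p*x^3 - 10*p*x + x^2)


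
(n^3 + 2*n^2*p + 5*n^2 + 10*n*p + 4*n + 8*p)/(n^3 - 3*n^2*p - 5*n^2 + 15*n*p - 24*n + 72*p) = (n^3 + 2*n^2*p + 5*n^2 + 10*n*p + 4*n + 8*p)/(n^3 - 3*n^2*p - 5*n^2 + 15*n*p - 24*n + 72*p)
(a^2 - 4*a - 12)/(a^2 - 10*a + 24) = (a + 2)/(a - 4)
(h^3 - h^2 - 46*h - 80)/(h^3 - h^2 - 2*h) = (-h^3 + h^2 + 46*h + 80)/(h*(-h^2 + h + 2))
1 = 1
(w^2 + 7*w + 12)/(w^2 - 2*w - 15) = (w + 4)/(w - 5)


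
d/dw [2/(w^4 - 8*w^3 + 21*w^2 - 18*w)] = 4*(-2*w^3 + 12*w^2 - 21*w + 9)/(w^2*(w^3 - 8*w^2 + 21*w - 18)^2)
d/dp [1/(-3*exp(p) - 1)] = 3*exp(p)/(3*exp(p) + 1)^2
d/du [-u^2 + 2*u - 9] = 2 - 2*u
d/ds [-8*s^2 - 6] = -16*s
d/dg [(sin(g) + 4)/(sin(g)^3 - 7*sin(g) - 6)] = (-2*sin(g)^3 - 12*sin(g)^2 + 22)*cos(g)/(-sin(g)^3 + 7*sin(g) + 6)^2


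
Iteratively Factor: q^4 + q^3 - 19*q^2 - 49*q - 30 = (q + 2)*(q^3 - q^2 - 17*q - 15) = (q - 5)*(q + 2)*(q^2 + 4*q + 3) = (q - 5)*(q + 1)*(q + 2)*(q + 3)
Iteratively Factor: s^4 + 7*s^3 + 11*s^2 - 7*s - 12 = (s + 4)*(s^3 + 3*s^2 - s - 3) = (s - 1)*(s + 4)*(s^2 + 4*s + 3) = (s - 1)*(s + 1)*(s + 4)*(s + 3)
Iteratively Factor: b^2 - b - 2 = (b + 1)*(b - 2)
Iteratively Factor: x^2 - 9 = (x - 3)*(x + 3)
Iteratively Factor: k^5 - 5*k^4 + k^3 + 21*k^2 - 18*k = (k - 3)*(k^4 - 2*k^3 - 5*k^2 + 6*k) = (k - 3)*(k - 1)*(k^3 - k^2 - 6*k) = k*(k - 3)*(k - 1)*(k^2 - k - 6) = k*(k - 3)^2*(k - 1)*(k + 2)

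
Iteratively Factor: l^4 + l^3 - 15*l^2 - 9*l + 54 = (l + 3)*(l^3 - 2*l^2 - 9*l + 18) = (l - 2)*(l + 3)*(l^2 - 9) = (l - 2)*(l + 3)^2*(l - 3)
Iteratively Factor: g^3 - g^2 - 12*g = (g + 3)*(g^2 - 4*g) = (g - 4)*(g + 3)*(g)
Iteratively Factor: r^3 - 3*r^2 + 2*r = (r - 1)*(r^2 - 2*r) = r*(r - 1)*(r - 2)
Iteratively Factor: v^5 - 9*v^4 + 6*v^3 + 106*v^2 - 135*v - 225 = (v - 5)*(v^4 - 4*v^3 - 14*v^2 + 36*v + 45) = (v - 5)*(v + 3)*(v^3 - 7*v^2 + 7*v + 15) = (v - 5)*(v - 3)*(v + 3)*(v^2 - 4*v - 5) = (v - 5)^2*(v - 3)*(v + 3)*(v + 1)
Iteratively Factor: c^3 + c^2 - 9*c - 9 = (c + 1)*(c^2 - 9) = (c - 3)*(c + 1)*(c + 3)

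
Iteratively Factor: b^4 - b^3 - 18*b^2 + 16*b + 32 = (b + 1)*(b^3 - 2*b^2 - 16*b + 32) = (b + 1)*(b + 4)*(b^2 - 6*b + 8) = (b - 4)*(b + 1)*(b + 4)*(b - 2)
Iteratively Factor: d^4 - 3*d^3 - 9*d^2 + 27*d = (d - 3)*(d^3 - 9*d) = (d - 3)^2*(d^2 + 3*d) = d*(d - 3)^2*(d + 3)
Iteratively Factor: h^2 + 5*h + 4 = (h + 4)*(h + 1)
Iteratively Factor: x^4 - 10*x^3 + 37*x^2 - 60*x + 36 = (x - 2)*(x^3 - 8*x^2 + 21*x - 18) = (x - 3)*(x - 2)*(x^2 - 5*x + 6) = (x - 3)*(x - 2)^2*(x - 3)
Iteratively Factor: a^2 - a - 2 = (a - 2)*(a + 1)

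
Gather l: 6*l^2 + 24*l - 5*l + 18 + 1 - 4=6*l^2 + 19*l + 15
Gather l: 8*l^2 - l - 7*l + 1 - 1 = 8*l^2 - 8*l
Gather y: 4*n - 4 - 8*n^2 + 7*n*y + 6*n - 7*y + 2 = -8*n^2 + 10*n + y*(7*n - 7) - 2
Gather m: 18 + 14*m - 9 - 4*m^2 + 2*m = -4*m^2 + 16*m + 9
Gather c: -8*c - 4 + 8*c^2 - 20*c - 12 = 8*c^2 - 28*c - 16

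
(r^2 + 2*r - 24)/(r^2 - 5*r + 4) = (r + 6)/(r - 1)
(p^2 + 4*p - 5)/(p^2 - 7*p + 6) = (p + 5)/(p - 6)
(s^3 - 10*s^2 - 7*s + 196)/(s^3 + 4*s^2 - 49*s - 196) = (s - 7)/(s + 7)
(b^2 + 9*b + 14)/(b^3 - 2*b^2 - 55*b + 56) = (b + 2)/(b^2 - 9*b + 8)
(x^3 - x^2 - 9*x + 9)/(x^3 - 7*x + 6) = (x - 3)/(x - 2)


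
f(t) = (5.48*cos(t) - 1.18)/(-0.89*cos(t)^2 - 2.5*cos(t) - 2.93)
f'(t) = (-1.78*sin(t)*cos(t) - 2.5*sin(t))*(5.48*cos(t) - 1.18)/(-0.89*cos(t)^2 - 2.5*cos(t) - 2.93)^2 - 5.48*sin(t)/(-0.89*cos(t)^2 - 2.5*cos(t) - 2.93) = (-4.8772*cos(t)^2 + 2.1004*cos(t) + 19.0064)*sin(t)/(0.7921*cos(t)^4 + 4.45*cos(t)^3 + 11.4654*cos(t)^2 + 14.65*cos(t) + 8.5849)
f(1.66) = 0.61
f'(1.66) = 2.54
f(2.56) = 3.94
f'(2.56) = 3.56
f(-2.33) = 3.04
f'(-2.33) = -4.16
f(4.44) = 1.14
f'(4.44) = -3.23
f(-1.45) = 0.16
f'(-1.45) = -1.81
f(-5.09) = -0.21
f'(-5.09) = 1.13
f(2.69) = 4.36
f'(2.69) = 2.93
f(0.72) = -0.55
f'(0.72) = 0.42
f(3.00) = 4.98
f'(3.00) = 0.97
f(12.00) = -0.61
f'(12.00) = -0.29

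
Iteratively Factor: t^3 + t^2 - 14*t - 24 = (t + 3)*(t^2 - 2*t - 8) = (t - 4)*(t + 3)*(t + 2)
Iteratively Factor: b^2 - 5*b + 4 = (b - 4)*(b - 1)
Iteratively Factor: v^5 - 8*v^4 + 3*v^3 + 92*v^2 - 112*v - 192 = (v - 4)*(v^4 - 4*v^3 - 13*v^2 + 40*v + 48) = (v - 4)*(v + 1)*(v^3 - 5*v^2 - 8*v + 48) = (v - 4)*(v + 1)*(v + 3)*(v^2 - 8*v + 16) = (v - 4)^2*(v + 1)*(v + 3)*(v - 4)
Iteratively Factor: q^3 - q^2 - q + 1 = (q - 1)*(q^2 - 1) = (q - 1)*(q + 1)*(q - 1)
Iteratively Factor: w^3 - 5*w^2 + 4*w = (w - 1)*(w^2 - 4*w) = w*(w - 1)*(w - 4)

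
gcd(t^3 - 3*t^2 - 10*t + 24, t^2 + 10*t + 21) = t + 3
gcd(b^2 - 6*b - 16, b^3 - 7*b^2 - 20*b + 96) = b - 8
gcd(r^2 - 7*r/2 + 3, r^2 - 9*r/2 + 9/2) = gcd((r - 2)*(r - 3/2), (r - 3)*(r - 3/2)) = r - 3/2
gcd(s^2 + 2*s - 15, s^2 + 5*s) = s + 5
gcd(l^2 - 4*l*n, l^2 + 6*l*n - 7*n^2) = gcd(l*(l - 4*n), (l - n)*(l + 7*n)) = 1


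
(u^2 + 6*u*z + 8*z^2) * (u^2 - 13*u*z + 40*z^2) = u^4 - 7*u^3*z - 30*u^2*z^2 + 136*u*z^3 + 320*z^4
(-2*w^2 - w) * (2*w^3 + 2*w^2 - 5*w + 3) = -4*w^5 - 6*w^4 + 8*w^3 - w^2 - 3*w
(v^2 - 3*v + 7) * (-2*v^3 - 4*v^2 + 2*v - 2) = -2*v^5 + 2*v^4 - 36*v^2 + 20*v - 14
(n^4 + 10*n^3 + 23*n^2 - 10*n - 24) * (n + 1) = n^5 + 11*n^4 + 33*n^3 + 13*n^2 - 34*n - 24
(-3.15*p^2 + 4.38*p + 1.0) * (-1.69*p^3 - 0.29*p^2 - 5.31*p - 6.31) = 5.3235*p^5 - 6.4887*p^4 + 13.7663*p^3 - 3.6713*p^2 - 32.9478*p - 6.31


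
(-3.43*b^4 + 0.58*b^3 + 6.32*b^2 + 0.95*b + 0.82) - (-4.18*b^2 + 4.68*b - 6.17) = -3.43*b^4 + 0.58*b^3 + 10.5*b^2 - 3.73*b + 6.99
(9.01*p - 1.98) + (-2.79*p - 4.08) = 6.22*p - 6.06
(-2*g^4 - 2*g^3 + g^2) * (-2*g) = 4*g^5 + 4*g^4 - 2*g^3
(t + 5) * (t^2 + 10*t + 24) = t^3 + 15*t^2 + 74*t + 120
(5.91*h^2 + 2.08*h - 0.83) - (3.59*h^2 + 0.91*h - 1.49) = 2.32*h^2 + 1.17*h + 0.66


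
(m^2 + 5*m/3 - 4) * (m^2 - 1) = m^4 + 5*m^3/3 - 5*m^2 - 5*m/3 + 4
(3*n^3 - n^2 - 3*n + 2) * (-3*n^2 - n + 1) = -9*n^5 + 13*n^3 - 4*n^2 - 5*n + 2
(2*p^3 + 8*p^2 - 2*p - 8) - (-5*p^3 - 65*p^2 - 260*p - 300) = 7*p^3 + 73*p^2 + 258*p + 292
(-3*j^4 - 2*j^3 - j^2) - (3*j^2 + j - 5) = -3*j^4 - 2*j^3 - 4*j^2 - j + 5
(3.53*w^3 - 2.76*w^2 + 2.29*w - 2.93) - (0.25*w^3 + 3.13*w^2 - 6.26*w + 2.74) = 3.28*w^3 - 5.89*w^2 + 8.55*w - 5.67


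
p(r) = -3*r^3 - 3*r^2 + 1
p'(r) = -9*r^2 - 6*r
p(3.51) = -165.69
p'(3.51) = -131.94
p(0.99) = -4.85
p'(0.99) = -14.76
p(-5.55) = 421.45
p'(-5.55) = -243.92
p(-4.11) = 158.60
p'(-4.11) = -127.37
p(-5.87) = 504.42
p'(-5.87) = -274.89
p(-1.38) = 3.17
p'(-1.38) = -8.86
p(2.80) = -88.38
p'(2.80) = -87.36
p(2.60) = -72.01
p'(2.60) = -76.44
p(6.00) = -755.00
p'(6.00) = -360.00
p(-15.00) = 9451.00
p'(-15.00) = -1935.00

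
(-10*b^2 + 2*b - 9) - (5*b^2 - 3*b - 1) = -15*b^2 + 5*b - 8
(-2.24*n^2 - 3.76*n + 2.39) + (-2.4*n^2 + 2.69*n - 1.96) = -4.64*n^2 - 1.07*n + 0.43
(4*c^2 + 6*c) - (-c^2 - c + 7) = 5*c^2 + 7*c - 7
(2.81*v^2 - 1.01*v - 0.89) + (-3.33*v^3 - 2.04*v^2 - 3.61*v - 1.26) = -3.33*v^3 + 0.77*v^2 - 4.62*v - 2.15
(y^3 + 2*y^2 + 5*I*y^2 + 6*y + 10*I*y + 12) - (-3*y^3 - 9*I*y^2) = 4*y^3 + 2*y^2 + 14*I*y^2 + 6*y + 10*I*y + 12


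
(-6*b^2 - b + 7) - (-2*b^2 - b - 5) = 12 - 4*b^2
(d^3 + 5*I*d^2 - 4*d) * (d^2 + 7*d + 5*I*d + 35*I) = d^5 + 7*d^4 + 10*I*d^4 - 29*d^3 + 70*I*d^3 - 203*d^2 - 20*I*d^2 - 140*I*d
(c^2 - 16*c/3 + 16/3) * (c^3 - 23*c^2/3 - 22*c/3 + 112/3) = c^5 - 13*c^4 + 350*c^3/9 + 320*c^2/9 - 2144*c/9 + 1792/9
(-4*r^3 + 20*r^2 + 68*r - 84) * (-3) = 12*r^3 - 60*r^2 - 204*r + 252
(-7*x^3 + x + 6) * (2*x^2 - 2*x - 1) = -14*x^5 + 14*x^4 + 9*x^3 + 10*x^2 - 13*x - 6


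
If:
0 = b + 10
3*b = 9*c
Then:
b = -10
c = -10/3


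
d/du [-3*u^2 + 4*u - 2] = 4 - 6*u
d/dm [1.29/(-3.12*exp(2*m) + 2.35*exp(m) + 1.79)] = (8.0496*exp(m) - 3.0315)*exp(m)/(-3.12*exp(2*m) + 2.35*exp(m) + 1.79)^2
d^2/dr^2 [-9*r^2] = -18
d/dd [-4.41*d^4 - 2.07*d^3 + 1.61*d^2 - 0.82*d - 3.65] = -17.64*d^3 - 6.21*d^2 + 3.22*d - 0.82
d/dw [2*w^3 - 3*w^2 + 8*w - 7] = 6*w^2 - 6*w + 8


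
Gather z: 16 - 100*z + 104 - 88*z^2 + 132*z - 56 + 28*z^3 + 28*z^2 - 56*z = 28*z^3 - 60*z^2 - 24*z + 64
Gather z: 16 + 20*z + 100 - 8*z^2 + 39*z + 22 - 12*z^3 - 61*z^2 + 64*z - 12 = -12*z^3 - 69*z^2 + 123*z + 126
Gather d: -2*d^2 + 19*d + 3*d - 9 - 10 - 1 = -2*d^2 + 22*d - 20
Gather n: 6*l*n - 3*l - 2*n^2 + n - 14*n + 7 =-3*l - 2*n^2 + n*(6*l - 13) + 7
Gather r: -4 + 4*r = 4*r - 4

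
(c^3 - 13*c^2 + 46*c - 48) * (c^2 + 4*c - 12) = c^5 - 9*c^4 - 18*c^3 + 292*c^2 - 744*c + 576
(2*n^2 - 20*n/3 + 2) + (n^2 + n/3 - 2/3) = 3*n^2 - 19*n/3 + 4/3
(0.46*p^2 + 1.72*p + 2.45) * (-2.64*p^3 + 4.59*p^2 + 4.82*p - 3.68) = -1.2144*p^5 - 2.4294*p^4 + 3.644*p^3 + 17.8431*p^2 + 5.4794*p - 9.016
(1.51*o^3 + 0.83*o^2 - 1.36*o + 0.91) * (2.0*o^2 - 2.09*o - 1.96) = 3.02*o^5 - 1.4959*o^4 - 7.4143*o^3 + 3.0356*o^2 + 0.7637*o - 1.7836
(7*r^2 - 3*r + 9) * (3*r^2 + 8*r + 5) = 21*r^4 + 47*r^3 + 38*r^2 + 57*r + 45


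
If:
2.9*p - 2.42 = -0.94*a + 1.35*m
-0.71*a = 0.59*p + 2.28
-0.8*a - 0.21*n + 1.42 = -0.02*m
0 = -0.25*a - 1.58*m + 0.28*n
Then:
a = -10.87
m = 10.43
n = 49.15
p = 9.21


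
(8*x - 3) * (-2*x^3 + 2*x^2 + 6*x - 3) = -16*x^4 + 22*x^3 + 42*x^2 - 42*x + 9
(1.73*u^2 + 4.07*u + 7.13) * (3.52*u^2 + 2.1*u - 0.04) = 6.0896*u^4 + 17.9594*u^3 + 33.5754*u^2 + 14.8102*u - 0.2852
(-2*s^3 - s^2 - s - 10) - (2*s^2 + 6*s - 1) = -2*s^3 - 3*s^2 - 7*s - 9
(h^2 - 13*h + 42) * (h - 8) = h^3 - 21*h^2 + 146*h - 336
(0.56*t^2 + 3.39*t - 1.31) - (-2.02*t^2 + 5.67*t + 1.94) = 2.58*t^2 - 2.28*t - 3.25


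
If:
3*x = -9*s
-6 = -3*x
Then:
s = -2/3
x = 2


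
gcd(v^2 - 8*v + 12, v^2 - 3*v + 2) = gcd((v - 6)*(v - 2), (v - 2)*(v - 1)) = v - 2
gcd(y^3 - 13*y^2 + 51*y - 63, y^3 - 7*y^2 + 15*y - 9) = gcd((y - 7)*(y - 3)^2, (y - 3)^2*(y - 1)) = y^2 - 6*y + 9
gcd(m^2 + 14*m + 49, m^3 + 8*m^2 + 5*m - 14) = m + 7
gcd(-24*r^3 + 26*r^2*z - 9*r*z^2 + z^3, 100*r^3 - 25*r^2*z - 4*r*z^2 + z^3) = -4*r + z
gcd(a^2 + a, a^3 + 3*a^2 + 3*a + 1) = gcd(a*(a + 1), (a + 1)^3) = a + 1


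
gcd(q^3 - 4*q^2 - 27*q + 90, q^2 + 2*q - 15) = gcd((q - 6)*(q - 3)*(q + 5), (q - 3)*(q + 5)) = q^2 + 2*q - 15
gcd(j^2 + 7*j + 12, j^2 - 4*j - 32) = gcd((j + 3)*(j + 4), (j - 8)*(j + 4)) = j + 4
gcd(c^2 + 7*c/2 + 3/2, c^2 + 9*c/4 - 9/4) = c + 3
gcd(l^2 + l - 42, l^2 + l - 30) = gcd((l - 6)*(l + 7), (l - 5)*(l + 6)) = 1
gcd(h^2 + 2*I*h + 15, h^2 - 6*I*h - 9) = h - 3*I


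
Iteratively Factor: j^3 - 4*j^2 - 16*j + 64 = (j - 4)*(j^2 - 16) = (j - 4)^2*(j + 4)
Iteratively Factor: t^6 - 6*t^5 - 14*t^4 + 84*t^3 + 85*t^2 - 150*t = (t + 3)*(t^5 - 9*t^4 + 13*t^3 + 45*t^2 - 50*t) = (t - 5)*(t + 3)*(t^4 - 4*t^3 - 7*t^2 + 10*t) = (t - 5)^2*(t + 3)*(t^3 + t^2 - 2*t) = t*(t - 5)^2*(t + 3)*(t^2 + t - 2) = t*(t - 5)^2*(t + 2)*(t + 3)*(t - 1)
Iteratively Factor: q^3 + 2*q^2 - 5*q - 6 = (q + 1)*(q^2 + q - 6) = (q + 1)*(q + 3)*(q - 2)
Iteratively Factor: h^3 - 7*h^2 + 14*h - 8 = (h - 1)*(h^2 - 6*h + 8) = (h - 4)*(h - 1)*(h - 2)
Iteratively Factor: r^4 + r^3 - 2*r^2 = (r - 1)*(r^3 + 2*r^2) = r*(r - 1)*(r^2 + 2*r) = r^2*(r - 1)*(r + 2)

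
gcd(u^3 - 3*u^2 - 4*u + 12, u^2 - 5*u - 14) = u + 2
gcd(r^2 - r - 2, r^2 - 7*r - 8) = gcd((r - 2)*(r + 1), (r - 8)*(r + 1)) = r + 1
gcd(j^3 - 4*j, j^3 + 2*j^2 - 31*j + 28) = 1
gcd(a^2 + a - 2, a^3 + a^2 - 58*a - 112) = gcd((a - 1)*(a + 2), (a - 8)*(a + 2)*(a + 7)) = a + 2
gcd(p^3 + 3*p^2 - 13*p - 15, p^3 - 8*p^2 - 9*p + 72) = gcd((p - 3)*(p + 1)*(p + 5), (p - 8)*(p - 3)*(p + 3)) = p - 3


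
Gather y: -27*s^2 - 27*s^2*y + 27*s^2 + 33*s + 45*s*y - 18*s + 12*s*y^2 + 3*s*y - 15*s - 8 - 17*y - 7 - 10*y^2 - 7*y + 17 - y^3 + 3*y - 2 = -y^3 + y^2*(12*s - 10) + y*(-27*s^2 + 48*s - 21)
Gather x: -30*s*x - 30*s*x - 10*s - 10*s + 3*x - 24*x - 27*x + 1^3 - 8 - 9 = -20*s + x*(-60*s - 48) - 16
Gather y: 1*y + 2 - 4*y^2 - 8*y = -4*y^2 - 7*y + 2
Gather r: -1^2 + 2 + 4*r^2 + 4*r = 4*r^2 + 4*r + 1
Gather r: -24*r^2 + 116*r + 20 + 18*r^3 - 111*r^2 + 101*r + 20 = 18*r^3 - 135*r^2 + 217*r + 40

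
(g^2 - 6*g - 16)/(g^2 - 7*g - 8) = (g + 2)/(g + 1)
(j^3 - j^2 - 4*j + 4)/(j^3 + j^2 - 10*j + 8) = (j + 2)/(j + 4)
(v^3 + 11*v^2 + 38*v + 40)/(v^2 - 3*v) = (v^3 + 11*v^2 + 38*v + 40)/(v*(v - 3))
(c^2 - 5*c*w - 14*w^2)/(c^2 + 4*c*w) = (c^2 - 5*c*w - 14*w^2)/(c*(c + 4*w))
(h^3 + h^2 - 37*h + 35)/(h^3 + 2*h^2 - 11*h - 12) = (h^3 + h^2 - 37*h + 35)/(h^3 + 2*h^2 - 11*h - 12)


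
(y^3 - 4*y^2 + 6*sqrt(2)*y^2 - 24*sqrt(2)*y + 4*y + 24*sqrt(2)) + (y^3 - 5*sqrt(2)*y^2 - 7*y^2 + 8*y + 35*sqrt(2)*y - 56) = 2*y^3 - 11*y^2 + sqrt(2)*y^2 + 12*y + 11*sqrt(2)*y - 56 + 24*sqrt(2)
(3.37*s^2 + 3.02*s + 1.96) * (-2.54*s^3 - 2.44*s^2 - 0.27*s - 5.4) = -8.5598*s^5 - 15.8936*s^4 - 13.2571*s^3 - 23.7958*s^2 - 16.8372*s - 10.584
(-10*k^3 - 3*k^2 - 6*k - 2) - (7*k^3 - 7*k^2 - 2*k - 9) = -17*k^3 + 4*k^2 - 4*k + 7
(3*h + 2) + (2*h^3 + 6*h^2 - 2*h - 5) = 2*h^3 + 6*h^2 + h - 3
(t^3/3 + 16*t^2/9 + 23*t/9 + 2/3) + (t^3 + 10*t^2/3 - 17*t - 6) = 4*t^3/3 + 46*t^2/9 - 130*t/9 - 16/3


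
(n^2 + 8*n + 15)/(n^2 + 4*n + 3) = (n + 5)/(n + 1)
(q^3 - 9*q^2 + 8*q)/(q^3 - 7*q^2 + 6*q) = (q - 8)/(q - 6)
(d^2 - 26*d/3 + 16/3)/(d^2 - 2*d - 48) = (d - 2/3)/(d + 6)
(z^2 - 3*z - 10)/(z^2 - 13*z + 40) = (z + 2)/(z - 8)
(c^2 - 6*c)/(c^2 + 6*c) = (c - 6)/(c + 6)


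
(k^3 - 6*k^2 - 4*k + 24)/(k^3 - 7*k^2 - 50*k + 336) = (k^2 - 4)/(k^2 - k - 56)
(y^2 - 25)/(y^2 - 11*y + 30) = (y + 5)/(y - 6)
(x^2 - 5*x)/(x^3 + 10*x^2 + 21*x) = (x - 5)/(x^2 + 10*x + 21)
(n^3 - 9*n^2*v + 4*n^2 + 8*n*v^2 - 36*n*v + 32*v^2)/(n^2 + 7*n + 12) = (n^2 - 9*n*v + 8*v^2)/(n + 3)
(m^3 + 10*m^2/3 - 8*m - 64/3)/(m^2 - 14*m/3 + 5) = (3*m^3 + 10*m^2 - 24*m - 64)/(3*m^2 - 14*m + 15)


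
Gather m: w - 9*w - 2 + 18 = 16 - 8*w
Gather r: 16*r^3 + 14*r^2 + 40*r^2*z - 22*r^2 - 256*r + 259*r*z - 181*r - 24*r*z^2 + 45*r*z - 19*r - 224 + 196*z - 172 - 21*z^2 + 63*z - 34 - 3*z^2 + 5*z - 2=16*r^3 + r^2*(40*z - 8) + r*(-24*z^2 + 304*z - 456) - 24*z^2 + 264*z - 432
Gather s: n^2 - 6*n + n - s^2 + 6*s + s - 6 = n^2 - 5*n - s^2 + 7*s - 6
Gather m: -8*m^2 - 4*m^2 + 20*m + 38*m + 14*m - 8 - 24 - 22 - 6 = -12*m^2 + 72*m - 60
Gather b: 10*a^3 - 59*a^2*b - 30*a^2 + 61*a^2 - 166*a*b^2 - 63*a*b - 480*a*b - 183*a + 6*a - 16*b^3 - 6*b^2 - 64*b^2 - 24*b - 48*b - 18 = 10*a^3 + 31*a^2 - 177*a - 16*b^3 + b^2*(-166*a - 70) + b*(-59*a^2 - 543*a - 72) - 18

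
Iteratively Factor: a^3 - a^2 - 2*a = (a)*(a^2 - a - 2) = a*(a + 1)*(a - 2)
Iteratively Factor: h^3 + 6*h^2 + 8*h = (h + 2)*(h^2 + 4*h) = h*(h + 2)*(h + 4)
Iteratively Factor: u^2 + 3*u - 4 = (u + 4)*(u - 1)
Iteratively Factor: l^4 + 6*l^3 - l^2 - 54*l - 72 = (l + 2)*(l^3 + 4*l^2 - 9*l - 36) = (l + 2)*(l + 4)*(l^2 - 9) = (l - 3)*(l + 2)*(l + 4)*(l + 3)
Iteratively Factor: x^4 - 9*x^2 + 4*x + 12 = (x + 3)*(x^3 - 3*x^2 + 4) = (x + 1)*(x + 3)*(x^2 - 4*x + 4) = (x - 2)*(x + 1)*(x + 3)*(x - 2)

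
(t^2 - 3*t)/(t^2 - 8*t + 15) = t/(t - 5)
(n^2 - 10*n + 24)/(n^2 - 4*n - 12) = (n - 4)/(n + 2)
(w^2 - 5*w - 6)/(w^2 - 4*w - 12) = (w + 1)/(w + 2)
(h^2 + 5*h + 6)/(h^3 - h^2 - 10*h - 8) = (h + 3)/(h^2 - 3*h - 4)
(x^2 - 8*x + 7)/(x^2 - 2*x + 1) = (x - 7)/(x - 1)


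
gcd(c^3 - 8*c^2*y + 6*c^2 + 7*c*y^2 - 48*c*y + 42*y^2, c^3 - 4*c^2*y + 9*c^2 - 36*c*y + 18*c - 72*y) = c + 6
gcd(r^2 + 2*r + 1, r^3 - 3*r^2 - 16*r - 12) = r + 1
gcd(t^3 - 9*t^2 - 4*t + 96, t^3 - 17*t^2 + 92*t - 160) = t^2 - 12*t + 32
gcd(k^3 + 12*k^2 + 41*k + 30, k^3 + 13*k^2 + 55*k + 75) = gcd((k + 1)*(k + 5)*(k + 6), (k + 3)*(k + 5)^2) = k + 5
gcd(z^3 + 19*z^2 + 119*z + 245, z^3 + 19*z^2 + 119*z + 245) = z^3 + 19*z^2 + 119*z + 245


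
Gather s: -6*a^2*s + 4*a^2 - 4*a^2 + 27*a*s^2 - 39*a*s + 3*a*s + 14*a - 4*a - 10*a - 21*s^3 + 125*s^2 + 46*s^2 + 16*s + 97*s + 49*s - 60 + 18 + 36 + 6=-21*s^3 + s^2*(27*a + 171) + s*(-6*a^2 - 36*a + 162)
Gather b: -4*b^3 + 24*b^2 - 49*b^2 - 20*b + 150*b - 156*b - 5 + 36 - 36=-4*b^3 - 25*b^2 - 26*b - 5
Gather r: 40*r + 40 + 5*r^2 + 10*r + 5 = 5*r^2 + 50*r + 45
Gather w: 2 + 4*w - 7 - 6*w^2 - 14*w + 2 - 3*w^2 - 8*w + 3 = -9*w^2 - 18*w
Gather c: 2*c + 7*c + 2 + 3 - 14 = 9*c - 9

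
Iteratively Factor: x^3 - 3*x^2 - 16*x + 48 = (x - 4)*(x^2 + x - 12) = (x - 4)*(x + 4)*(x - 3)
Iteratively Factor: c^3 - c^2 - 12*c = (c + 3)*(c^2 - 4*c) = c*(c + 3)*(c - 4)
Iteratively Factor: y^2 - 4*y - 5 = (y - 5)*(y + 1)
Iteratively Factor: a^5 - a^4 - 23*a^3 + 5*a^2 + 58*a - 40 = (a - 1)*(a^4 - 23*a^2 - 18*a + 40) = (a - 1)*(a + 2)*(a^3 - 2*a^2 - 19*a + 20) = (a - 1)*(a + 2)*(a + 4)*(a^2 - 6*a + 5) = (a - 5)*(a - 1)*(a + 2)*(a + 4)*(a - 1)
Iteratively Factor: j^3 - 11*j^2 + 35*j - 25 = (j - 5)*(j^2 - 6*j + 5) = (j - 5)*(j - 1)*(j - 5)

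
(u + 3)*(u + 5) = u^2 + 8*u + 15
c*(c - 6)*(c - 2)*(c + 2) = c^4 - 6*c^3 - 4*c^2 + 24*c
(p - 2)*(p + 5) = p^2 + 3*p - 10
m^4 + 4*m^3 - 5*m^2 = m^2*(m - 1)*(m + 5)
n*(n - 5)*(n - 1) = n^3 - 6*n^2 + 5*n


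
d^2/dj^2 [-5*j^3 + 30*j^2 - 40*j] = 60 - 30*j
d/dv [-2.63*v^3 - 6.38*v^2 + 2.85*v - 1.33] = -7.89*v^2 - 12.76*v + 2.85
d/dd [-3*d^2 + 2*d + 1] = 2 - 6*d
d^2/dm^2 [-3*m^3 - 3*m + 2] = -18*m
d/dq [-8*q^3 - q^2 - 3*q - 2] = -24*q^2 - 2*q - 3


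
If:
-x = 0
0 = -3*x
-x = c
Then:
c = 0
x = 0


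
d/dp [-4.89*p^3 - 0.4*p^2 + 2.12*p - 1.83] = -14.67*p^2 - 0.8*p + 2.12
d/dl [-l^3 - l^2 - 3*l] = -3*l^2 - 2*l - 3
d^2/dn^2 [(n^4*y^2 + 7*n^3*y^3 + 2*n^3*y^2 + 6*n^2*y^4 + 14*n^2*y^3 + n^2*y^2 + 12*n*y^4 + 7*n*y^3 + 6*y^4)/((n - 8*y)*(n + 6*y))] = 2*y^2*(-n^3 + 24*n^2*y - 192*n*y^2 - 64*y^3 - 144*y^2 - 9*y)/(-n^3 + 24*n^2*y - 192*n*y^2 + 512*y^3)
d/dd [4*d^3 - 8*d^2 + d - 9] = 12*d^2 - 16*d + 1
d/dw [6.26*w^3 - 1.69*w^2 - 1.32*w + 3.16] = 18.78*w^2 - 3.38*w - 1.32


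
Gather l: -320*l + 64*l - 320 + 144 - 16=-256*l - 192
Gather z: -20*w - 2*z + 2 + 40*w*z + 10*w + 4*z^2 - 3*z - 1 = -10*w + 4*z^2 + z*(40*w - 5) + 1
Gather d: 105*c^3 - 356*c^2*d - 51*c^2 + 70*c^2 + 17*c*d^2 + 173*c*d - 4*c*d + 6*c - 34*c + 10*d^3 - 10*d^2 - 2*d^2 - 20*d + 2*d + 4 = 105*c^3 + 19*c^2 - 28*c + 10*d^3 + d^2*(17*c - 12) + d*(-356*c^2 + 169*c - 18) + 4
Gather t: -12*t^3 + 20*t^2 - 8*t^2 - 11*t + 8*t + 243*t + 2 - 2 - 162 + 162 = -12*t^3 + 12*t^2 + 240*t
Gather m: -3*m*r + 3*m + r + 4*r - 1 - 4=m*(3 - 3*r) + 5*r - 5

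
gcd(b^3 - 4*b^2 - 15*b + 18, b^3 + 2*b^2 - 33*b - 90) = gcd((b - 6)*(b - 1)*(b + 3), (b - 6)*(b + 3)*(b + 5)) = b^2 - 3*b - 18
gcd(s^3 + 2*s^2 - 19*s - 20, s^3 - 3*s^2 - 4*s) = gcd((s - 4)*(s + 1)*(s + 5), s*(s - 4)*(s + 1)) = s^2 - 3*s - 4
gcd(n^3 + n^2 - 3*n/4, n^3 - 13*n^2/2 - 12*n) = n^2 + 3*n/2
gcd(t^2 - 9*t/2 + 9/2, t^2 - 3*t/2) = t - 3/2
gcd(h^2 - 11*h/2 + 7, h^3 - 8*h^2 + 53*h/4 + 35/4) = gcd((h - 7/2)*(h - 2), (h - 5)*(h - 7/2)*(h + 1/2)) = h - 7/2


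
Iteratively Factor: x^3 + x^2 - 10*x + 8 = (x - 1)*(x^2 + 2*x - 8) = (x - 2)*(x - 1)*(x + 4)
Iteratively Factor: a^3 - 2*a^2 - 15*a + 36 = (a + 4)*(a^2 - 6*a + 9) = (a - 3)*(a + 4)*(a - 3)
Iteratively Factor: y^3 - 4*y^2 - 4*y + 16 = (y - 2)*(y^2 - 2*y - 8) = (y - 2)*(y + 2)*(y - 4)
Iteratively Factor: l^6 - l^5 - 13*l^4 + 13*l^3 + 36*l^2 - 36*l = (l)*(l^5 - l^4 - 13*l^3 + 13*l^2 + 36*l - 36) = l*(l - 2)*(l^4 + l^3 - 11*l^2 - 9*l + 18) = l*(l - 2)*(l + 3)*(l^3 - 2*l^2 - 5*l + 6) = l*(l - 2)*(l + 2)*(l + 3)*(l^2 - 4*l + 3) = l*(l - 3)*(l - 2)*(l + 2)*(l + 3)*(l - 1)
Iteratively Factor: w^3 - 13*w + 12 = (w + 4)*(w^2 - 4*w + 3) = (w - 1)*(w + 4)*(w - 3)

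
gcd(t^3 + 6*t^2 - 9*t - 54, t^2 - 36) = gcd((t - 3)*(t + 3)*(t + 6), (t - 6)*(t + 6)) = t + 6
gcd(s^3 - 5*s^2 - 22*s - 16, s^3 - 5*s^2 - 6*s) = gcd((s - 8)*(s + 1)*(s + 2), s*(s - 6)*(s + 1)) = s + 1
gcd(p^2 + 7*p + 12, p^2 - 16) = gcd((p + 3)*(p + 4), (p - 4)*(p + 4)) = p + 4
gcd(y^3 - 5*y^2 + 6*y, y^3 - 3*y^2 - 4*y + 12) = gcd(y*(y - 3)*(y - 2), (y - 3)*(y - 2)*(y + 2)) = y^2 - 5*y + 6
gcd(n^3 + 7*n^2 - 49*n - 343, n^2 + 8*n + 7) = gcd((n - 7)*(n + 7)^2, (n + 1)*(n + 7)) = n + 7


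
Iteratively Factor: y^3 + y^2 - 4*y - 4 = (y + 1)*(y^2 - 4) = (y + 1)*(y + 2)*(y - 2)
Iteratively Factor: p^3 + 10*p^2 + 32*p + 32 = (p + 4)*(p^2 + 6*p + 8) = (p + 4)^2*(p + 2)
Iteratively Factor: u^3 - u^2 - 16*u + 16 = (u - 4)*(u^2 + 3*u - 4) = (u - 4)*(u - 1)*(u + 4)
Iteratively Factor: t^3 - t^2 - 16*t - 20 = (t + 2)*(t^2 - 3*t - 10) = (t - 5)*(t + 2)*(t + 2)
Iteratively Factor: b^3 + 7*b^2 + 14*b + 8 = (b + 1)*(b^2 + 6*b + 8) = (b + 1)*(b + 4)*(b + 2)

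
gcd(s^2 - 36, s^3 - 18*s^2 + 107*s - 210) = s - 6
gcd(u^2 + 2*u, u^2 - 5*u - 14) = u + 2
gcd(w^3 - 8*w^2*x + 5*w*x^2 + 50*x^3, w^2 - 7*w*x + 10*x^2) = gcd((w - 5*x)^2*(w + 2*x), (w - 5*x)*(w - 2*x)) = -w + 5*x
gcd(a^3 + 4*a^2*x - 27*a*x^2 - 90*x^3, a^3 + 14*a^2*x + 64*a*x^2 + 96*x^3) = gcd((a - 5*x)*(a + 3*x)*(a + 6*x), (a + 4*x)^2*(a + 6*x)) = a + 6*x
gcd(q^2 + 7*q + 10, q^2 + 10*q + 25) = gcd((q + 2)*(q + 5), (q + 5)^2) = q + 5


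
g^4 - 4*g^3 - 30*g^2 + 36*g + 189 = (g - 7)*(g - 3)*(g + 3)^2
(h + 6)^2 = h^2 + 12*h + 36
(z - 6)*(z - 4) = z^2 - 10*z + 24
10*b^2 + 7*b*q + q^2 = (2*b + q)*(5*b + q)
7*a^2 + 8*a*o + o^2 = (a + o)*(7*a + o)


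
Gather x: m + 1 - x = m - x + 1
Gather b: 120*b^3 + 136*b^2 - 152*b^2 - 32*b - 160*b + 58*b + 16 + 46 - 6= 120*b^3 - 16*b^2 - 134*b + 56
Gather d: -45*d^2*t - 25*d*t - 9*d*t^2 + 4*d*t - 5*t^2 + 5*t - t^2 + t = -45*d^2*t + d*(-9*t^2 - 21*t) - 6*t^2 + 6*t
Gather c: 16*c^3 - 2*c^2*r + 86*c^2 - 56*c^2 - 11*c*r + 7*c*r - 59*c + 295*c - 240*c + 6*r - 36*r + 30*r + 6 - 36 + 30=16*c^3 + c^2*(30 - 2*r) + c*(-4*r - 4)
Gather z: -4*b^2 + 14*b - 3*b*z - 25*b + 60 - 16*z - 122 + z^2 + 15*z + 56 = -4*b^2 - 11*b + z^2 + z*(-3*b - 1) - 6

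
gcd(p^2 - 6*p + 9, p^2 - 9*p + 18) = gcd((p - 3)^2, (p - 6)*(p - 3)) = p - 3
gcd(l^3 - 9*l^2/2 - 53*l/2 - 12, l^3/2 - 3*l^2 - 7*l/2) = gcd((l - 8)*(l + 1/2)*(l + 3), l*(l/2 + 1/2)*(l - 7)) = 1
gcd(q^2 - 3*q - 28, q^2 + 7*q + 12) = q + 4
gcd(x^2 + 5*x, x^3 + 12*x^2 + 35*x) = x^2 + 5*x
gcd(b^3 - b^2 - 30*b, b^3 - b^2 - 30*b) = b^3 - b^2 - 30*b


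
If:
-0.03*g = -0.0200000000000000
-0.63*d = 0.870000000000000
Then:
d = -1.38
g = 0.67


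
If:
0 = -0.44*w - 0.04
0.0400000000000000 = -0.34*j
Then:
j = -0.12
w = -0.09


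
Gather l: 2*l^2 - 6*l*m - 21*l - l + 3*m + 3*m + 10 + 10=2*l^2 + l*(-6*m - 22) + 6*m + 20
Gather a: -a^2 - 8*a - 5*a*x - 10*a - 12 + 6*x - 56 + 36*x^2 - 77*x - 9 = -a^2 + a*(-5*x - 18) + 36*x^2 - 71*x - 77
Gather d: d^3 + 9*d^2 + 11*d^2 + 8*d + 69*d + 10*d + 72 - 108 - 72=d^3 + 20*d^2 + 87*d - 108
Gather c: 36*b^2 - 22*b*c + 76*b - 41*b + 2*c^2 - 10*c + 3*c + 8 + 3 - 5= 36*b^2 + 35*b + 2*c^2 + c*(-22*b - 7) + 6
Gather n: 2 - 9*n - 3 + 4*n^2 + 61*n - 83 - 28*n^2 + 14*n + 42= -24*n^2 + 66*n - 42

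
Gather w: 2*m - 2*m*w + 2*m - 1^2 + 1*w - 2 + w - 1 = 4*m + w*(2 - 2*m) - 4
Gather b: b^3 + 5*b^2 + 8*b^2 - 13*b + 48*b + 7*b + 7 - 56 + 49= b^3 + 13*b^2 + 42*b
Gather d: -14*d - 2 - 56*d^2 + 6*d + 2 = -56*d^2 - 8*d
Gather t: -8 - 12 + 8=-12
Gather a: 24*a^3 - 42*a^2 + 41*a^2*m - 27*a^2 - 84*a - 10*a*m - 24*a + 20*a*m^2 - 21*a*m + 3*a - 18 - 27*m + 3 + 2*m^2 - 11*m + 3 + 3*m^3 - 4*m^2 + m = 24*a^3 + a^2*(41*m - 69) + a*(20*m^2 - 31*m - 105) + 3*m^3 - 2*m^2 - 37*m - 12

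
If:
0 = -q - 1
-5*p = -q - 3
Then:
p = 2/5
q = -1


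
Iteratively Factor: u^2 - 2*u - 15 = (u - 5)*(u + 3)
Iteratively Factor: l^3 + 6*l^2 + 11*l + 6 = (l + 2)*(l^2 + 4*l + 3) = (l + 2)*(l + 3)*(l + 1)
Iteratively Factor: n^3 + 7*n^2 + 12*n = (n)*(n^2 + 7*n + 12) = n*(n + 3)*(n + 4)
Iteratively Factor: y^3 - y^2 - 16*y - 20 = (y + 2)*(y^2 - 3*y - 10) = (y + 2)^2*(y - 5)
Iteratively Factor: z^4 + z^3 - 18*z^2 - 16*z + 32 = (z - 1)*(z^3 + 2*z^2 - 16*z - 32) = (z - 4)*(z - 1)*(z^2 + 6*z + 8) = (z - 4)*(z - 1)*(z + 4)*(z + 2)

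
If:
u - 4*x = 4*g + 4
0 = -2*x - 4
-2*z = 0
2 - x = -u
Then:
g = 0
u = -4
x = -2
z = 0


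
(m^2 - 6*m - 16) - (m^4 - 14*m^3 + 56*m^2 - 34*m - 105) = -m^4 + 14*m^3 - 55*m^2 + 28*m + 89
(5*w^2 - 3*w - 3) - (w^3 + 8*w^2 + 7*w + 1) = -w^3 - 3*w^2 - 10*w - 4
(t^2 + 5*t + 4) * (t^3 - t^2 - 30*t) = t^5 + 4*t^4 - 31*t^3 - 154*t^2 - 120*t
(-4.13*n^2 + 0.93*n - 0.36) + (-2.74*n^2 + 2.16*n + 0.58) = -6.87*n^2 + 3.09*n + 0.22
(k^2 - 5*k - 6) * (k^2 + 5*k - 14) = k^4 - 45*k^2 + 40*k + 84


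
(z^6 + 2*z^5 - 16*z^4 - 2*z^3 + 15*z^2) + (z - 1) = z^6 + 2*z^5 - 16*z^4 - 2*z^3 + 15*z^2 + z - 1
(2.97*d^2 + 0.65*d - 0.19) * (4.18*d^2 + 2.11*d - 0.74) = 12.4146*d^4 + 8.9837*d^3 - 1.6205*d^2 - 0.8819*d + 0.1406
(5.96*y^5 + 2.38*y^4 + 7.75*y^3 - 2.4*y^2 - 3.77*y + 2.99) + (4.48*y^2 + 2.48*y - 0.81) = 5.96*y^5 + 2.38*y^4 + 7.75*y^3 + 2.08*y^2 - 1.29*y + 2.18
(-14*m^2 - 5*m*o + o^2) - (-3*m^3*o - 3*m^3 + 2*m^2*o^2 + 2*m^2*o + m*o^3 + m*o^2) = 3*m^3*o + 3*m^3 - 2*m^2*o^2 - 2*m^2*o - 14*m^2 - m*o^3 - m*o^2 - 5*m*o + o^2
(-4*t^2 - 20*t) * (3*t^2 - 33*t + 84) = -12*t^4 + 72*t^3 + 324*t^2 - 1680*t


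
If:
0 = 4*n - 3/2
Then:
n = 3/8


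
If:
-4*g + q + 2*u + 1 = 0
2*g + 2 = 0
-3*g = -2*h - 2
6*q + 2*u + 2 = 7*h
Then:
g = -1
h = -5/2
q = -29/10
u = -21/20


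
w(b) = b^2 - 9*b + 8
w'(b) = 2*b - 9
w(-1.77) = 27.06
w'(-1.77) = -12.54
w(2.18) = -6.87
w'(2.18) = -4.64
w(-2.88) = 42.21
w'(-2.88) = -14.76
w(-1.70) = 26.19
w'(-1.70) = -12.40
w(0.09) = 7.20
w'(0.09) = -8.82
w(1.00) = 0.00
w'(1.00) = -7.00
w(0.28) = 5.56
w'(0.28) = -8.44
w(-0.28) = 10.60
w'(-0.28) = -9.56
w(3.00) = -10.00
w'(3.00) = -3.00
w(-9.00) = 170.00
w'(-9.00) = -27.00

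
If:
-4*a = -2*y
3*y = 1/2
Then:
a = 1/12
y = 1/6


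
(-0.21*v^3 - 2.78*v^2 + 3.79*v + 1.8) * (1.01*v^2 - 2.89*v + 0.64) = -0.2121*v^5 - 2.2009*v^4 + 11.7277*v^3 - 10.9143*v^2 - 2.7764*v + 1.152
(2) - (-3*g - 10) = 3*g + 12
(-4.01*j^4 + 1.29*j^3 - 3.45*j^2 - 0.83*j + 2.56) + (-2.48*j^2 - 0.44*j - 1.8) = -4.01*j^4 + 1.29*j^3 - 5.93*j^2 - 1.27*j + 0.76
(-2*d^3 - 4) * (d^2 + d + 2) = -2*d^5 - 2*d^4 - 4*d^3 - 4*d^2 - 4*d - 8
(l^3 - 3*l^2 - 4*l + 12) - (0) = l^3 - 3*l^2 - 4*l + 12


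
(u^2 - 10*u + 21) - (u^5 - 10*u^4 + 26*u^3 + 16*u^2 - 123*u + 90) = -u^5 + 10*u^4 - 26*u^3 - 15*u^2 + 113*u - 69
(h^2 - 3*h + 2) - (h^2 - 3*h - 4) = 6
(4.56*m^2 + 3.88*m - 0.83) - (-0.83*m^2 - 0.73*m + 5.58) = 5.39*m^2 + 4.61*m - 6.41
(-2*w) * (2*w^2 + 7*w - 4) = -4*w^3 - 14*w^2 + 8*w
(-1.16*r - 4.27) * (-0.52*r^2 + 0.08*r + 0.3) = 0.6032*r^3 + 2.1276*r^2 - 0.6896*r - 1.281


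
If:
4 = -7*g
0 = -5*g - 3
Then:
No Solution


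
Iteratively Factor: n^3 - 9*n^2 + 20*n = (n - 5)*(n^2 - 4*n) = n*(n - 5)*(n - 4)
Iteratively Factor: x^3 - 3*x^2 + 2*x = (x - 2)*(x^2 - x) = (x - 2)*(x - 1)*(x)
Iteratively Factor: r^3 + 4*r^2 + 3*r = (r)*(r^2 + 4*r + 3) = r*(r + 3)*(r + 1)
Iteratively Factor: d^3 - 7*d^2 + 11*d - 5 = (d - 1)*(d^2 - 6*d + 5) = (d - 1)^2*(d - 5)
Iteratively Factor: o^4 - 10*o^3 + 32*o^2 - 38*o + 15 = (o - 1)*(o^3 - 9*o^2 + 23*o - 15) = (o - 1)^2*(o^2 - 8*o + 15) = (o - 3)*(o - 1)^2*(o - 5)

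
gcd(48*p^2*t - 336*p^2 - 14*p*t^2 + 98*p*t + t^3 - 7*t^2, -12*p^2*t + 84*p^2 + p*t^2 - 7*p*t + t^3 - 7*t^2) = t - 7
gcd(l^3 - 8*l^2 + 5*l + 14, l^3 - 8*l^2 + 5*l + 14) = l^3 - 8*l^2 + 5*l + 14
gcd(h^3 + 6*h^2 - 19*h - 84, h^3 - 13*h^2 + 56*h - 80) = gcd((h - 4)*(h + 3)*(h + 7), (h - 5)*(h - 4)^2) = h - 4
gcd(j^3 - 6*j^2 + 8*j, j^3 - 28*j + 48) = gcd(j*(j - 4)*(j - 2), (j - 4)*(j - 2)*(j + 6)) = j^2 - 6*j + 8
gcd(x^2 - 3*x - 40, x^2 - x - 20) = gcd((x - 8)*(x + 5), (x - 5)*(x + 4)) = 1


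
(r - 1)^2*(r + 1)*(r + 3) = r^4 + 2*r^3 - 4*r^2 - 2*r + 3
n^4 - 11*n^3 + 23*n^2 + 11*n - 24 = (n - 8)*(n - 3)*(n - 1)*(n + 1)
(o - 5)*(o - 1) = o^2 - 6*o + 5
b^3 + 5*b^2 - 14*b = b*(b - 2)*(b + 7)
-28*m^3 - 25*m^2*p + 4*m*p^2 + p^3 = (-4*m + p)*(m + p)*(7*m + p)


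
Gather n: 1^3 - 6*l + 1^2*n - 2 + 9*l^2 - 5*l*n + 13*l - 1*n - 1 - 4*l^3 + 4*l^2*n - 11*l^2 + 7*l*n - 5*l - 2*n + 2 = -4*l^3 - 2*l^2 + 2*l + n*(4*l^2 + 2*l - 2)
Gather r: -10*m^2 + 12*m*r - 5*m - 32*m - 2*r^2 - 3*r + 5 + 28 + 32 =-10*m^2 - 37*m - 2*r^2 + r*(12*m - 3) + 65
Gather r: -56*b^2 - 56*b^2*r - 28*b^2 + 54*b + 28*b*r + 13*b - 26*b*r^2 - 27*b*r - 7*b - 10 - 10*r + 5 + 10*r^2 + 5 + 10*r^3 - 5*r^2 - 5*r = -84*b^2 + 60*b + 10*r^3 + r^2*(5 - 26*b) + r*(-56*b^2 + b - 15)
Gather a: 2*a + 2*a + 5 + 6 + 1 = 4*a + 12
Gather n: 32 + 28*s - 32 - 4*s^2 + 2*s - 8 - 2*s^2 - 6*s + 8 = -6*s^2 + 24*s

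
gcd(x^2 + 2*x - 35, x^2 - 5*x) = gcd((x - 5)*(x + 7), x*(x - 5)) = x - 5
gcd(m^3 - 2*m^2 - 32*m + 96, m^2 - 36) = m + 6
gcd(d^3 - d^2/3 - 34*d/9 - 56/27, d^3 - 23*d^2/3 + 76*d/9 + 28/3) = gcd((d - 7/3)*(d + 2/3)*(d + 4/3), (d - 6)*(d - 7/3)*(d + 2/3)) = d^2 - 5*d/3 - 14/9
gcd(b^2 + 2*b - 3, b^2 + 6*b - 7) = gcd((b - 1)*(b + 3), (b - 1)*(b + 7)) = b - 1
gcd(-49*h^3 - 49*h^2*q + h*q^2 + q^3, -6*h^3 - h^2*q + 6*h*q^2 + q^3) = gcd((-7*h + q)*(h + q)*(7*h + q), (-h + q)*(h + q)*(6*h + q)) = h + q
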